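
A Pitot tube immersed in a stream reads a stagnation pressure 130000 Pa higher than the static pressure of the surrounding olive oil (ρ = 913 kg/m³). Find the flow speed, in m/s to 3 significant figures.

16.9 m/s

At the stagnation point the flow is brought to rest, so Bernoulli gives P_stag − P_static = ½ρv².
v = √(2ΔP/ρ) = √(2·130000/913) = 16.9 m/s.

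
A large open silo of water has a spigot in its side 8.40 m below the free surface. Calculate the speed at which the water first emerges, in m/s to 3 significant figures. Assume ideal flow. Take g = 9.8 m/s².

v ≈ 12.8 m/s

Torricelli's result v = √(2gh) gives v = √(2·9.8·8.40) = 12.8 m/s.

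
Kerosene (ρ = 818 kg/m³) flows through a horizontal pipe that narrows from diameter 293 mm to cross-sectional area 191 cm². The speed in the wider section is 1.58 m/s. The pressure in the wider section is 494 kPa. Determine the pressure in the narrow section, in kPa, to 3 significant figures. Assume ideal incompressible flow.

P₂ ≈ 482 kPa

By continuity, v₂ = v₁·A₁/A₂ = 1.58·(674/191) = 5.58 m/s.
Bernoulli (h₁ = h₂): P₁ − P₂ = ½ρ(v₂² − v₁²).
P₂ = P₁ − ½ρ(v₂² − v₁²) = 494000 − ½·818·(5.58² − 1.58²) = 494000 − 11700 = 482000 Pa.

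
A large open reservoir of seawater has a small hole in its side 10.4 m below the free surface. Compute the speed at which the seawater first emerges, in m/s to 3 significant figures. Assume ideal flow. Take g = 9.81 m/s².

v ≈ 14.3 m/s

Torricelli's result v = √(2gh) gives v = √(2·9.81·10.4) = 14.3 m/s.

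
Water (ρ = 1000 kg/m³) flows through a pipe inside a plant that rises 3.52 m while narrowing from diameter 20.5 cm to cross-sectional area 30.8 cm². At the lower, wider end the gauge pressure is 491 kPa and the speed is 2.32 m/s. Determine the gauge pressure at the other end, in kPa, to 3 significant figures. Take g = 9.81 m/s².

150 kPa

Mass conservation (A₁v₁ = A₂v₂) gives v₂ = 2.32 × 330/30.8 = 24.9 m/s.
Energy conservation along the streamline gives P₂ = P₁ − ½ρ(v₂² − v₁²) − ρg(h₂ − h₁).
P₂ = 491000 + ½·1000·(2.32² − 24.9²) − 1000·9.81·(+3.52) = 491000 + (-306000) − (34500) = 150000 Pa.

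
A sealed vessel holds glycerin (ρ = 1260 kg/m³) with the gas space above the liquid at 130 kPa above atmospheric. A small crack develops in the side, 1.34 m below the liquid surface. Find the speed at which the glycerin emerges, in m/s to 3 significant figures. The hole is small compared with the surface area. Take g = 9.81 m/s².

Take point 1 at the surface (v₁ ≈ 0) and point 2 at the hole (at atmospheric pressure). Bernoulli: P₁ + ρg h = P_atm + ½ρv₂².
With P₁ − P_atm = 130000 Pa, v₂ = √(2gh + 2ΔP/ρ) = √(2·9.81·1.34 + 2·130000/1260) = 15.3 m/s.

15.3 m/s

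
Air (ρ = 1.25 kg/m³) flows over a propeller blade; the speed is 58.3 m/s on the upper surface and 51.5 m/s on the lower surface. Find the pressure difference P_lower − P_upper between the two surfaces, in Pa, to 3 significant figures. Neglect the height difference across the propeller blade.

ΔP = 467 Pa

The pressure is lower where the speed is higher: ΔP = ½ρ(v_up² − v_low²).
ΔP = ½·1.25·(58.3² − 51.5²) = 467 Pa.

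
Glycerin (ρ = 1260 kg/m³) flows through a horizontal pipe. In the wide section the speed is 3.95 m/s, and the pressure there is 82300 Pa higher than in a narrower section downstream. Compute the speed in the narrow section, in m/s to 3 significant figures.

v₂ ≈ 12.1 m/s

Along the level pipe P + ½ρv² is conserved, hence v₂² = v₁² + 2(P₁ − P₂)/ρ.
v₂ = √(3.95² + 2·82300/1260) = √(15.6 + 131) = 12.1 m/s.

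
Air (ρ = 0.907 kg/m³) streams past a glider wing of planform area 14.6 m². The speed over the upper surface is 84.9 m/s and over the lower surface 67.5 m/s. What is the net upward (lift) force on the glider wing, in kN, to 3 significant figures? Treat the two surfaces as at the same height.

17.6 kN

With equal heights on the two surfaces, Bernoulli gives P_lower − P_upper = ½ρ(v_upper² − v_lower²).
ΔP = ½·0.907·(84.9² − 67.5²) = 1200 Pa.
Lift = ΔP · A = 1200 × 14.6 = 17600 N.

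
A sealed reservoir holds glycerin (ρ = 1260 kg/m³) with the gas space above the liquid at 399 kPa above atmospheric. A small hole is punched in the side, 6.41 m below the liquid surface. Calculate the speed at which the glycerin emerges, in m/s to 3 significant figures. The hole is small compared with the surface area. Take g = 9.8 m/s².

Take point 1 at the surface (v₁ ≈ 0) and point 2 at the hole (at atmospheric pressure). Bernoulli: P₁ + ρg h = P_atm + ½ρv₂².
With P₁ − P_atm = 399000 Pa, v₂ = √(2gh + 2ΔP/ρ) = √(2·9.8·6.41 + 2·399000/1260) = 27.5 m/s.

27.5 m/s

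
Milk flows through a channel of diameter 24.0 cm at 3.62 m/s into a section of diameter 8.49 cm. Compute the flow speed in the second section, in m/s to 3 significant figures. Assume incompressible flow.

Mass conservation (A₁v₁ = A₂v₂) gives v₂ = 3.62 × 452/56.6 = 28.9 m/s.

v₂ ≈ 28.9 m/s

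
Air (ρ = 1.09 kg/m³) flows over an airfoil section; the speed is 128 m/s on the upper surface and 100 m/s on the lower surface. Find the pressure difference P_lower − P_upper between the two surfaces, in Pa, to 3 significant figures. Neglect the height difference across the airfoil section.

The pressure is lower where the speed is higher: ΔP = ½ρ(v_up² − v_low²).
ΔP = ½·1.09·(128² − 100²) = 3480 Pa.

ΔP ≈ 3480 Pa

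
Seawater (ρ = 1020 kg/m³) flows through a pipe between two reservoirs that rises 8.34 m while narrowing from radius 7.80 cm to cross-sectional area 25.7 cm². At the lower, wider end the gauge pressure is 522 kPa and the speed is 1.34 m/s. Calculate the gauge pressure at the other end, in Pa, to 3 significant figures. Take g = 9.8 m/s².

P₂ ≈ 389000 Pa

Continuity gives A₁v₁ = A₂v₂, so v₂ = (191 cm²)/(25.7 cm²) × 1.34 m/s = 9.97 m/s.
Energy conservation along the streamline gives P₂ = P₁ − ½ρ(v₂² − v₁²) − ρg(h₂ − h₁).
P₂ = 522000 + ½·1020·(1.34² − 9.97²) − 1020·9.8·(+8.34) = 522000 + (-49700) − (83400) = 389000 Pa.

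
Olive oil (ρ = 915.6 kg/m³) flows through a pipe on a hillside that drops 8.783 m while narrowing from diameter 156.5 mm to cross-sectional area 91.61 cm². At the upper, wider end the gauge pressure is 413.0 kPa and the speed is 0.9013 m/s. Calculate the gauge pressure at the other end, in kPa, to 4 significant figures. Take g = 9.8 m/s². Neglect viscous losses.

By continuity, v₂ = v₁·A₁/A₂ = 0.9013·(192.4/91.61) = 1.893 m/s.
Energy conservation along the streamline gives P₂ = P₁ − ½ρ(v₂² − v₁²) − ρg(h₂ − h₁).
P₂ = 413000 + ½·915.6·(0.9013² − 1.893²) − 915.6·9.8·(−8.783) = 413000 + (-1268) − (-78810) = 490500 Pa.

P₂ ≈ 490.5 kPa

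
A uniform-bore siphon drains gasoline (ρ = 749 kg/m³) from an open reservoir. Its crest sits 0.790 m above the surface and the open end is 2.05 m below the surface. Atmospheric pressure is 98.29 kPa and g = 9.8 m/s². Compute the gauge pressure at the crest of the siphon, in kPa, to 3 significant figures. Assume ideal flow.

P_gauge ≈ -20.8 kPa

From the surface to the outlet (both open to atmosphere, surface at rest): v = √(2g·h_out) = √(2·9.8·2.05) = 6.34 m/s.
With constant cross-section the crest speed equals v; applying Bernoulli from the surface up to the crest, P_top = P_atm − ½ρv² − ρg·h_top.
P_top = 98290 − ½·749·6.34² − 749·9.8·0.790 = 77400 Pa. So P_gauge = P_top − P_atm = -20800 Pa.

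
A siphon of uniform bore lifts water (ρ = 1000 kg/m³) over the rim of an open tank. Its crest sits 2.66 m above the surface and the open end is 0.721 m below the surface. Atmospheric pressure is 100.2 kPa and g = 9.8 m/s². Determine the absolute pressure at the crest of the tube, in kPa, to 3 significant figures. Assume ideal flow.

67.1 kPa

The outlet speed comes from Torricelli: v = √(2g·0.721) = 3.76 m/s.
With constant cross-section the crest speed equals v; applying Bernoulli from the surface up to the crest, P_top = P_atm − ½ρv² − ρg·h_top.
P_top = 100200 − ½·1000·3.76² − 1000·9.8·2.66 = 67100 Pa.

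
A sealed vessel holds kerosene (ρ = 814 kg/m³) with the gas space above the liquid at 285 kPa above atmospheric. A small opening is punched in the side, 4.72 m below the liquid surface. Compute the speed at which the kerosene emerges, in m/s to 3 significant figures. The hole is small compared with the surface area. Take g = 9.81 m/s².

v ≈ 28.2 m/s

Take point 1 at the surface (v₁ ≈ 0) and point 2 at the hole (at atmospheric pressure). Bernoulli: P₁ + ρg h = P_atm + ½ρv₂².
With P₁ − P_atm = 285000 Pa, v₂ = √(2gh + 2ΔP/ρ) = √(2·9.81·4.72 + 2·285000/814) = 28.2 m/s.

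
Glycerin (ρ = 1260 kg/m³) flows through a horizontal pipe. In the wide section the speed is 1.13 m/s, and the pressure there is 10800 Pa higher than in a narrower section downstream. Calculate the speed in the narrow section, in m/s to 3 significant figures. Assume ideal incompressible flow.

v₂ = 4.29 m/s

Along the level pipe P + ½ρv² is conserved, hence v₂² = v₁² + 2(P₁ − P₂)/ρ.
v₂ = √(1.13² + 2·10800/1260) = √(1.28 + 17.1) = 4.29 m/s.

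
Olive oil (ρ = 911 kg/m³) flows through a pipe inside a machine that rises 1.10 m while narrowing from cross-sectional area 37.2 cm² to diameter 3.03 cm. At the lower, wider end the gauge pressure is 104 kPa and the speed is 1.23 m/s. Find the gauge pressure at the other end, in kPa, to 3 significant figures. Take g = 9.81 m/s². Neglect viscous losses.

Mass conservation (A₁v₁ = A₂v₂) gives v₂ = 1.23 × 37.2/7.21 = 6.35 m/s.
Bernoulli: P₁ + ½ρv₁² + ρg h₁ = P₂ + ½ρv₂² + ρg h₂, so P₂ = P₁ + ½ρ(v₁² − v₂²) − ρg(h₂ − h₁).
P₂ = 104000 + ½·911·(1.23² − 6.35²) − 911·9.81·(+1.10) = 104000 + (-17700) − (9830) = 76500 Pa.

P₂ ≈ 76.5 kPa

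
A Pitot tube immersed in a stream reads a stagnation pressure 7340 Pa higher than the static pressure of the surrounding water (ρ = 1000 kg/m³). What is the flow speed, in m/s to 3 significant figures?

The dynamic pressure equals the rise in static pressure at the stagnation point: ΔP = ½ρv².
v = √(2ΔP/ρ) = √(2·7340/1000) = 3.83 m/s.

3.83 m/s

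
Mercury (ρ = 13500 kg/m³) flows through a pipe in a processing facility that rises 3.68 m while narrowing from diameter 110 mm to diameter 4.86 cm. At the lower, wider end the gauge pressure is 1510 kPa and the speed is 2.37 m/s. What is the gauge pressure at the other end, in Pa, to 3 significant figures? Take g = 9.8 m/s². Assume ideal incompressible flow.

66000 Pa

Mass conservation (A₁v₁ = A₂v₂) gives v₂ = 2.37 × 95.0/18.6 = 12.1 m/s.
Energy conservation along the streamline gives P₂ = P₁ − ½ρ(v₂² − v₁²) − ρg(h₂ − h₁).
P₂ = 1510000 + ½·13500·(2.37² − 12.1²) − 13500·9.8·(+3.68) = 1510000 + (-957000) − (487000) = 66000 Pa.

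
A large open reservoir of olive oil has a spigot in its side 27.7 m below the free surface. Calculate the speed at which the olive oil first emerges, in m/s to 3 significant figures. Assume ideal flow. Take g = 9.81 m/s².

v ≈ 23.3 m/s

Bernoulli from surface to hole (P equal, v_surface ≈ 0): v = √(2gh) = √(2×9.81×27.7) = 23.3 m/s.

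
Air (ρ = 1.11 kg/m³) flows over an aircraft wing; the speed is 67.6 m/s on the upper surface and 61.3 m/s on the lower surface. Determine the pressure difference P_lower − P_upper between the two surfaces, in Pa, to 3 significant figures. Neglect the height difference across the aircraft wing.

ΔP = 451 Pa

The pressure is lower where the speed is higher: ΔP = ½ρ(v_up² − v_low²).
ΔP = ½·1.11·(67.6² − 61.3²) = 451 Pa.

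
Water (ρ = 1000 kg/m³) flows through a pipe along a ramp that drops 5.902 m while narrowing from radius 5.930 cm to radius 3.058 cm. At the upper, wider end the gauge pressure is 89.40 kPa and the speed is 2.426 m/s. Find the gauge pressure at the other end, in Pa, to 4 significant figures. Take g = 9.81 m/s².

The volume flow rate is constant, so v₂ = (A₁/A₂)v₁ = (110.5/29.38)·2.426 = 9.123 m/s.
Bernoulli: P₁ + ½ρv₁² + ρg h₁ = P₂ + ½ρv₂² + ρg h₂, so P₂ = P₁ + ½ρ(v₁² − v₂²) − ρg(h₂ − h₁).
P₂ = 89400 + ½·1000·(2.426² − 9.123²) − 1000·9.81·(−5.902) = 89400 + (-38670) − (-57900) = 108600 Pa.

108600 Pa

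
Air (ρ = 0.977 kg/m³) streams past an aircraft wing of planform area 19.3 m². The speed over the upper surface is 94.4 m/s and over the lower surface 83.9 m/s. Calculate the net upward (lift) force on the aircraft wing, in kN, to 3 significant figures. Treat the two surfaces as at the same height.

With equal heights on the two surfaces, Bernoulli gives P_lower − P_upper = ½ρ(v_upper² − v_lower²).
ΔP = ½·0.977·(94.4² − 83.9²) = 915 Pa.
Lift = ΔP · A = 915 × 19.3 = 17700 N.

F = 17.7 kN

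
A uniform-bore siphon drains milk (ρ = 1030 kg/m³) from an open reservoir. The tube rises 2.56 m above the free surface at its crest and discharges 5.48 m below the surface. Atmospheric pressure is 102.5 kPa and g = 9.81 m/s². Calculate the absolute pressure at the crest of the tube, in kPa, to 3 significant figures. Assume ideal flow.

21.3 kPa

The outlet speed comes from Torricelli: v = √(2g·5.48) = 10.4 m/s.
With constant cross-section the crest speed equals v; applying Bernoulli from the surface up to the crest, P_top = P_atm − ½ρv² − ρg·h_top.
P_top = 102500 − ½·1030·10.4² − 1030·9.81·2.56 = 21300 Pa.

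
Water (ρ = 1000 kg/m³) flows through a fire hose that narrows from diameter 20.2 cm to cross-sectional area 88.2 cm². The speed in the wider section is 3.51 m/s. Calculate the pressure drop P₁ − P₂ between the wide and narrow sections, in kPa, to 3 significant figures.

Continuity gives A₁v₁ = A₂v₂, so v₂ = (320 cm²)/(88.2 cm²) × 3.51 m/s = 12.8 m/s.
Along the horizontal streamline, P + ½ρv² is constant.
P₁ − P₂ = ½·1000·(12.8² − 3.51²) = ½·1000·150 = 75200 Pa.

ΔP ≈ 75.2 kPa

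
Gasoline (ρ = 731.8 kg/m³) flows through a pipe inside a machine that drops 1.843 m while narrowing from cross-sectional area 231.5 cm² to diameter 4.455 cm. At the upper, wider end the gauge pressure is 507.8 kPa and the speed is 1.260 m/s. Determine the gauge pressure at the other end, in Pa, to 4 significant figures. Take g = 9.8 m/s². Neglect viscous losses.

P₂ ≈ 393500 Pa

By continuity, v₂ = v₁·A₁/A₂ = 1.260·(231.5/15.59) = 18.71 m/s.
Bernoulli: P₁ + ½ρv₁² + ρg h₁ = P₂ + ½ρv₂² + ρg h₂, so P₂ = P₁ + ½ρ(v₁² − v₂²) − ρg(h₂ − h₁).
P₂ = 507800 + ½·731.8·(1.260² − 18.71²) − 731.8·9.8·(−1.843) = 507800 + (-127500) − (-13220) = 393500 Pa.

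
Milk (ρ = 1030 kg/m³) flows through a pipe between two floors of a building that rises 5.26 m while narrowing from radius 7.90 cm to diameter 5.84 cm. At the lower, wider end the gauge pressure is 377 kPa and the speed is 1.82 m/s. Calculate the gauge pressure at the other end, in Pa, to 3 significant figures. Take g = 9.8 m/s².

P₂ ≈ 234000 Pa

Continuity gives A₁v₁ = A₂v₂, so v₂ = (196 cm²)/(26.8 cm²) × 1.82 m/s = 13.3 m/s.
Applying Bernoulli between the two ends and solving for P₂: P₂ = P₁ + ½ρ(v₁² − v₂²) − ρgΔh.
P₂ = 377000 + ½·1030·(1.82² − 13.3²) − 1030·9.8·(+5.26) = 377000 + (-89700) − (53100) = 234000 Pa.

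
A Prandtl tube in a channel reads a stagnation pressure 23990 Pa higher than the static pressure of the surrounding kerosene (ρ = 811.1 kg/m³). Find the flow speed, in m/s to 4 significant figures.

v = 7.691 m/s

At the stagnation point the flow is brought to rest, so Bernoulli gives P_stag − P_static = ½ρv².
v = √(2ΔP/ρ) = √(2·23990/811.1) = 7.691 m/s.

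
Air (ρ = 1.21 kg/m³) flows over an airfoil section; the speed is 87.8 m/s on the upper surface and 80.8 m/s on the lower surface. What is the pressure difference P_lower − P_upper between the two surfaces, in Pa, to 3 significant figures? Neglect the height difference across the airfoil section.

ΔP ≈ 714 Pa

With negligible Δh, P + ½ρv² is constant, so P_low − P_up = ½ρ(v_up² − v_low²).
ΔP = ½·1.21·(87.8² − 80.8²) = 714 Pa.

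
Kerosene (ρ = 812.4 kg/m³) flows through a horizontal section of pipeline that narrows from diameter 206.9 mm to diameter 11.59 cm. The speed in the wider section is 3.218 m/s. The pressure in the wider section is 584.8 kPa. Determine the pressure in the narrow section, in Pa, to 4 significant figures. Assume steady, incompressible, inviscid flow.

Mass conservation (A₁v₁ = A₂v₂) gives v₂ = 3.218 × 336.2/105.5 = 10.26 m/s.
With no height change, Bernoulli's equation is P₁ + ½ρv₁² = P₂ + ½ρv₂².
P₂ = P₁ − ½ρ(v₂² − v₁²) = 584800 − ½·812.4·(10.26² − 3.218²) = 584800 − 38510 = 546300 Pa.

546300 Pa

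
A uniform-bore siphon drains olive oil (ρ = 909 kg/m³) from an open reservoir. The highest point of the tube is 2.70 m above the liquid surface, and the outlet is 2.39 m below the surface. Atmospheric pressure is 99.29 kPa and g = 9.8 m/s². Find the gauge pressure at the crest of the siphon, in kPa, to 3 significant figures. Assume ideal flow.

P_gauge ≈ -45.3 kPa

The outlet speed comes from Torricelli: v = √(2g·2.39) = 6.84 m/s.
The bore is uniform, so the speed at the crest is the same v. Bernoulli surface→crest: P_atm = P_top + ½ρv² + ρg·h_top.
P_top = 99290 − ½·909·6.84² − 909·9.8·2.70 = 53900 Pa. So P_gauge = P_top − P_atm = -45300 Pa.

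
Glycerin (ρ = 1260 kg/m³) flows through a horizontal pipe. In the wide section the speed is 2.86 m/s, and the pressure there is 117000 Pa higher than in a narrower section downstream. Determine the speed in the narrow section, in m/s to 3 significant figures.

v₂ ≈ 13.9 m/s

Along the level pipe P + ½ρv² is conserved, hence v₂² = v₁² + 2(P₁ − P₂)/ρ.
v₂ = √(2.86² + 2·117000/1260) = √(8.18 + 186) = 13.9 m/s.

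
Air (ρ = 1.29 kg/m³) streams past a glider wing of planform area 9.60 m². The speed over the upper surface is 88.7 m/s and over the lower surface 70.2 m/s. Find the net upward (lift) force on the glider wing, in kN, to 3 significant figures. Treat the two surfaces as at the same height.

With equal heights on the two surfaces, Bernoulli gives P_lower − P_upper = ½ρ(v_upper² − v_lower²).
ΔP = ½·1.29·(88.7² − 70.2²) = 1900 Pa.
Lift = ΔP · A = 1900 × 9.60 = 18200 N.

F ≈ 18.2 kN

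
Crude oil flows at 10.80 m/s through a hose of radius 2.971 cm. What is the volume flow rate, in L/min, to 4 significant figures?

Q = A·v = 0.002773 m² × 10.80 m/s = 0.02995 m³/s.
Converting: 0.02995 m³/s × 60000 = 1797 L/min.

Q = 1797 L/min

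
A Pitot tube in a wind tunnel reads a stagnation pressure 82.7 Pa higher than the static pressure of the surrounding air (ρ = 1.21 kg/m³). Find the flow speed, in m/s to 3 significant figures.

Bernoulli between the free stream and the stagnation point: ½ρv² = P_stag − P_static.
v = √(2ΔP/ρ) = √(2·82.7/1.21) = 11.7 m/s.

11.7 m/s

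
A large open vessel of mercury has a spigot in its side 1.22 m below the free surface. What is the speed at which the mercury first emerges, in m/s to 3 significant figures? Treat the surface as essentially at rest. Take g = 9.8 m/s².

Torricelli's result v = √(2gh) gives v = √(2·9.8·1.22) = 4.89 m/s.

v = 4.89 m/s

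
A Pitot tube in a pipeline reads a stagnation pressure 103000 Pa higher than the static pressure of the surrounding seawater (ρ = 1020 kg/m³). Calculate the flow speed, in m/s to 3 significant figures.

The dynamic pressure equals the rise in static pressure at the stagnation point: ΔP = ½ρv².
v = √(2ΔP/ρ) = √(2·103000/1020) = 14.2 m/s.

v ≈ 14.2 m/s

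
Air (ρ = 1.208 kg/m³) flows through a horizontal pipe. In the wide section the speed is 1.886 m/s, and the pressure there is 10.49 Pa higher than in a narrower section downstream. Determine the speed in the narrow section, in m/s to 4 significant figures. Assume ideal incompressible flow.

4.574 m/s

Along the level pipe P + ½ρv² is conserved, hence v₂² = v₁² + 2(P₁ − P₂)/ρ.
v₂ = √(1.886² + 2·10.49/1.208) = √(3.557 + 17.37) = 4.574 m/s.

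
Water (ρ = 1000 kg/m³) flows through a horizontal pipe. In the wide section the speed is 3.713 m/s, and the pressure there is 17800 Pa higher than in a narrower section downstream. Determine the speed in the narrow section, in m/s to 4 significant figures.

Along the level pipe P + ½ρv² is conserved, hence v₂² = v₁² + 2(P₁ − P₂)/ρ.
v₂ = √(3.713² + 2·17800/1000) = √(13.79 + 35.60) = 7.028 m/s.

v₂ = 7.028 m/s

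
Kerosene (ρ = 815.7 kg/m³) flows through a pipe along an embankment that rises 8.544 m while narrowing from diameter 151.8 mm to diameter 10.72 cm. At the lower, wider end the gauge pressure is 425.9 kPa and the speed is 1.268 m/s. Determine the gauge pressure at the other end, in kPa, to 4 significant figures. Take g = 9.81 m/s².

P₂ = 355.5 kPa

Continuity gives A₁v₁ = A₂v₂, so v₂ = (181.0 cm²)/(90.26 cm²) × 1.268 m/s = 2.543 m/s.
Bernoulli: P₁ + ½ρv₁² + ρg h₁ = P₂ + ½ρv₂² + ρg h₂, so P₂ = P₁ + ½ρ(v₁² − v₂²) − ρg(h₂ − h₁).
P₂ = 425900 + ½·815.7·(1.268² − 2.543²) − 815.7·9.81·(+8.544) = 425900 + (-1981) − (68370) = 355500 Pa.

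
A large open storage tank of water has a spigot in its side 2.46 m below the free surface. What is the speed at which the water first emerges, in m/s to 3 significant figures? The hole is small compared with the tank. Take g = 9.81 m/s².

6.95 m/s

Torricelli's result v = √(2gh) gives v = √(2·9.81·2.46) = 6.95 m/s.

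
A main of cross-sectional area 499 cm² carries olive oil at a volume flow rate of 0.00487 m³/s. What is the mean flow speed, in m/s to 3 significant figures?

0.0976 m/s

Q = 0.00487 m³/s = 0.00487 m³/s.
v = Q/A = 0.00487 / 0.0499 = 0.0976 m/s.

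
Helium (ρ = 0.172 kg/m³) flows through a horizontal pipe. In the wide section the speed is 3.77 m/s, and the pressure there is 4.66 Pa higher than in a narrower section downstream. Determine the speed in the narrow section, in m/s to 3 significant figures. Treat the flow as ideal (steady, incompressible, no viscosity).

Horizontal Bernoulli: P₁ + ½ρv₁² = P₂ + ½ρv₂², so v₂² = v₁² + 2(P₁ − P₂)/ρ.
v₂ = √(3.77² + 2·4.66/0.172) = √(14.2 + 54.2) = 8.27 m/s.

v₂ = 8.27 m/s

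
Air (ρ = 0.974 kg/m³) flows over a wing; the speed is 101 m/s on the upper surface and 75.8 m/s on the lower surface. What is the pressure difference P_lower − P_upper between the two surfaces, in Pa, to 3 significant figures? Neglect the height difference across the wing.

ΔP = 2170 Pa

With negligible Δh, P + ½ρv² is constant, so P_low − P_up = ½ρ(v_up² − v_low²).
ΔP = ½·0.974·(101² − 75.8²) = 2170 Pa.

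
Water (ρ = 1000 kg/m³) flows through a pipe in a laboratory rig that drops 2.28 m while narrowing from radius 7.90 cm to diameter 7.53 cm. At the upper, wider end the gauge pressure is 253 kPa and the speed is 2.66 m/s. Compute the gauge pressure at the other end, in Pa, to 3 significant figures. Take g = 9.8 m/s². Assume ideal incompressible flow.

P₂ ≈ 210000 Pa

By continuity, v₂ = v₁·A₁/A₂ = 2.66·(196/44.5) = 11.7 m/s.
Bernoulli: P₁ + ½ρv₁² + ρg h₁ = P₂ + ½ρv₂² + ρg h₂, so P₂ = P₁ + ½ρ(v₁² − v₂²) − ρg(h₂ − h₁).
P₂ = 253000 + ½·1000·(2.66² − 11.7²) − 1000·9.8·(−2.28) = 253000 + (-65000) − (-22300) = 210000 Pa.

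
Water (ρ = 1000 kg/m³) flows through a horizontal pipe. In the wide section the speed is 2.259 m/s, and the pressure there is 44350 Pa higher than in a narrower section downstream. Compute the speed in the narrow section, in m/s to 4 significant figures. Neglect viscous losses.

Along the level pipe P + ½ρv² is conserved, hence v₂² = v₁² + 2(P₁ − P₂)/ρ.
v₂ = √(2.259² + 2·44350/1000) = √(5.103 + 88.70) = 9.685 m/s.

v₂ = 9.685 m/s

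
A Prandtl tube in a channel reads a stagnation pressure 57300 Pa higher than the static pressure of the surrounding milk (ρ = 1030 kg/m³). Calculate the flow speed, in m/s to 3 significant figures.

At the stagnation point the flow is brought to rest, so Bernoulli gives P_stag − P_static = ½ρv².
v = √(2ΔP/ρ) = √(2·57300/1030) = 10.5 m/s.

v = 10.5 m/s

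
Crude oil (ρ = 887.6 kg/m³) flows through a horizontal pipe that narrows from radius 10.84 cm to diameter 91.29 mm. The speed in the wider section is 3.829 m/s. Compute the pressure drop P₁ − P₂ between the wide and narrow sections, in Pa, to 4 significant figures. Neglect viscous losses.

By continuity, v₂ = v₁·A₁/A₂ = 3.829·(369.2/65.45) = 21.60 m/s.
With no height change, Bernoulli's equation is P₁ + ½ρv₁² = P₂ + ½ρv₂².
P₁ − P₂ = ½·887.6·(21.60² − 3.829²) = ½·887.6·451.7 = 200500 Pa.

ΔP = 200500 Pa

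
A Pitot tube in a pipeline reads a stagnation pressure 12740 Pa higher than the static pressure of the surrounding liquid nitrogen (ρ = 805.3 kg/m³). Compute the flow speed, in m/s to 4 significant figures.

Bernoulli between the free stream and the stagnation point: ½ρv² = P_stag − P_static.
v = √(2ΔP/ρ) = √(2·12740/805.3) = 5.625 m/s.

v ≈ 5.625 m/s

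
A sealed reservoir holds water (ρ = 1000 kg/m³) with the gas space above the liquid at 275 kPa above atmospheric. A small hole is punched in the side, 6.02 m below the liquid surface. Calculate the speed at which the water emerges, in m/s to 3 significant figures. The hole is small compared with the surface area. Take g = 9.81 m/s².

v ≈ 25.8 m/s

Take point 1 at the surface (v₁ ≈ 0) and point 2 at the hole (at atmospheric pressure). Bernoulli: P₁ + ρg h = P_atm + ½ρv₂².
With P₁ − P_atm = 275000 Pa, v₂ = √(2gh + 2ΔP/ρ) = √(2·9.81·6.02 + 2·275000/1000) = 25.8 m/s.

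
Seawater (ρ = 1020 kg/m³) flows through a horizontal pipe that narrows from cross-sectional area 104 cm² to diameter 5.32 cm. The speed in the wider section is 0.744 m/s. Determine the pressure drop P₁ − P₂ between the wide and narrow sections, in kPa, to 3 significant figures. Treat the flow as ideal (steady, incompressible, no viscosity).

Continuity gives A₁v₁ = A₂v₂, so v₂ = (104 cm²)/(22.2 cm²) × 0.744 m/s = 3.48 m/s.
With no height change, Bernoulli's equation is P₁ + ½ρv₁² = P₂ + ½ρv₂².
P₁ − P₂ = ½·1020·(3.48² − 0.744²) = ½·1020·11.6 = 5900 Pa.

ΔP ≈ 5.90 kPa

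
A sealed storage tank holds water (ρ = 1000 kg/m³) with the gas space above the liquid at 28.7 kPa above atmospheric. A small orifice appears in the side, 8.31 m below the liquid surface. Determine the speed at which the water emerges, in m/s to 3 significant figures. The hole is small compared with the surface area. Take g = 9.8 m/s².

v ≈ 14.8 m/s

Take point 1 at the surface (v₁ ≈ 0) and point 2 at the hole (at atmospheric pressure). Bernoulli: P₁ + ρg h = P_atm + ½ρv₂².
With P₁ − P_atm = 28700 Pa, v₂ = √(2gh + 2ΔP/ρ) = √(2·9.8·8.31 + 2·28700/1000) = 14.8 m/s.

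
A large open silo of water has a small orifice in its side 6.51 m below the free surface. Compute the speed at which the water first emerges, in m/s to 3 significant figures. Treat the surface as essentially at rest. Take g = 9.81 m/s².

v = 11.3 m/s

Bernoulli from surface to hole (P equal, v_surface ≈ 0): v = √(2gh) = √(2×9.81×6.51) = 11.3 m/s.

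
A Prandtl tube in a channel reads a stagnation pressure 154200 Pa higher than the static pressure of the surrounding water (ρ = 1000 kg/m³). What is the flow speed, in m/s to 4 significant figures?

The dynamic pressure equals the rise in static pressure at the stagnation point: ΔP = ½ρv².
v = √(2ΔP/ρ) = √(2·154200/1000) = 17.56 m/s.

v ≈ 17.56 m/s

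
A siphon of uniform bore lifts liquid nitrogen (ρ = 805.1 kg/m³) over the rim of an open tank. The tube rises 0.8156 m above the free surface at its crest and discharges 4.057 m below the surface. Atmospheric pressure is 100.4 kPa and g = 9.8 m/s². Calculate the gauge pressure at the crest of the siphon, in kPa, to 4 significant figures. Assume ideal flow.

Bernoulli surface→outlet gives ½v² = g·h_out, so v = √(2·9.8·4.057) = 8.917 m/s.
The bore is uniform, so the speed at the crest is the same v. Bernoulli surface→crest: P_atm = P_top + ½ρv² + ρg·h_top.
P_top = 100400 − ½·805.1·8.917² − 805.1·9.8·0.8156 = 61960 Pa. So P_gauge = P_top − P_atm = -38440 Pa.

P_gauge ≈ -38.44 kPa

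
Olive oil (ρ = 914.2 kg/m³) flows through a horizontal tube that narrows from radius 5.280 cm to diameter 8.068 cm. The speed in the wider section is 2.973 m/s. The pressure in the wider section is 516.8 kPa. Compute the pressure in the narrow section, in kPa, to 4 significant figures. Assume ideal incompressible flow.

Continuity gives A₁v₁ = A₂v₂, so v₂ = (87.58 cm²)/(51.12 cm²) × 2.973 m/s = 5.093 m/s.
Bernoulli (h₁ = h₂): P₁ − P₂ = ½ρ(v₂² − v₁²).
P₂ = P₁ − ½ρ(v₂² − v₁²) = 516800 − ½·914.2·(5.093² − 2.973²) = 516800 − 7817 = 509000 Pa.

P₂ = 509.0 kPa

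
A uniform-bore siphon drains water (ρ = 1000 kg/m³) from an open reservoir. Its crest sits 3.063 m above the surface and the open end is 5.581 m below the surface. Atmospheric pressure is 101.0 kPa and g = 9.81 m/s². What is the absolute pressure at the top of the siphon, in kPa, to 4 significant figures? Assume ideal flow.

Bernoulli surface→outlet gives ½v² = g·h_out, so v = √(2·9.81·5.581) = 10.46 m/s.
The bore is uniform, so the speed at the crest is the same v. Bernoulli surface→crest: P_atm = P_top + ½ρv² + ρg·h_top.
P_top = 101000 − ½·1000·10.46² − 1000·9.81·3.063 = 16200 Pa.

P_top ≈ 16.20 kPa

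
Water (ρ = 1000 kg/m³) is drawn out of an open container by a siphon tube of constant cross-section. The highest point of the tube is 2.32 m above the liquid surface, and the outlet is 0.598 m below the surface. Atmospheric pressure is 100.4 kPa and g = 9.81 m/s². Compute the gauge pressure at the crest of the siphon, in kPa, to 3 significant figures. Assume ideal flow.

P_gauge ≈ -28.6 kPa

Bernoulli surface→outlet gives ½v² = g·h_out, so v = √(2·9.81·0.598) = 3.43 m/s.
With constant cross-section the crest speed equals v; applying Bernoulli from the surface up to the crest, P_top = P_atm − ½ρv² − ρg·h_top.
P_top = 100400 − ½·1000·3.43² − 1000·9.81·2.32 = 71800 Pa. So P_gauge = P_top − P_atm = -28600 Pa.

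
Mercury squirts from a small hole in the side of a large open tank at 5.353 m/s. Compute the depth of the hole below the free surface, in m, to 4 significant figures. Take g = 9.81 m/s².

h = 1.460 m

For a small hole in a large open tank, ½v² = gh, giving h = v²/(2g).
h = 5.353²/(2·9.81) = 28.65/19.62 = 1.460 m.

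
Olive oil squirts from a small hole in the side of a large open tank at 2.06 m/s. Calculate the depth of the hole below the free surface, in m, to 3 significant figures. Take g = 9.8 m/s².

Inverting v = √(2gh) gives h = v² / 2g.
h = 2.06²/(2·9.8) = 4.24/19.60 = 0.217 m.

h ≈ 0.217 m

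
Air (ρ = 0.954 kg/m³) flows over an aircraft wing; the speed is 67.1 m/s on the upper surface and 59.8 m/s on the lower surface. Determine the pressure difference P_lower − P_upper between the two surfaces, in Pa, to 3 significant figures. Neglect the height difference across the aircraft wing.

Bernoulli (same height): P_lower − P_upper = ½ρ(v_upper² − v_lower²).
ΔP = ½·0.954·(67.1² − 59.8²) = 442 Pa.

442 Pa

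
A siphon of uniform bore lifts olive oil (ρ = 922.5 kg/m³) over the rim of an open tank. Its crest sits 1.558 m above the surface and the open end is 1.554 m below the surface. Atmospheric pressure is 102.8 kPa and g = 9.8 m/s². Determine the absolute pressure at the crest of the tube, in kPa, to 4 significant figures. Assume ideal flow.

From the surface to the outlet (both open to atmosphere, surface at rest): v = √(2g·h_out) = √(2·9.8·1.554) = 5.519 m/s.
Continuity keeps v the same throughout the tube; from surface to crest, P_atm + 0 = P_top + ½ρv² + ρg·h_top.
P_top = 102800 − ½·922.5·5.519² − 922.5·9.8·1.558 = 74670 Pa.

P_top ≈ 74.67 kPa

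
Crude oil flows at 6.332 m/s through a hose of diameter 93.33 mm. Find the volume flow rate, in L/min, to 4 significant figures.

Q = 2599 L/min

Q = A·v = 0.006841 m² × 6.332 m/s = 0.04332 m³/s.
Converting: 0.04332 m³/s × 60000 = 2599 L/min.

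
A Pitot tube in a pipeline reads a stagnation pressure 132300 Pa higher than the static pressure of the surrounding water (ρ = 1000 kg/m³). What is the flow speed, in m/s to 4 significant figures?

Bernoulli between the free stream and the stagnation point: ½ρv² = P_stag − P_static.
v = √(2ΔP/ρ) = √(2·132300/1000) = 16.27 m/s.

16.27 m/s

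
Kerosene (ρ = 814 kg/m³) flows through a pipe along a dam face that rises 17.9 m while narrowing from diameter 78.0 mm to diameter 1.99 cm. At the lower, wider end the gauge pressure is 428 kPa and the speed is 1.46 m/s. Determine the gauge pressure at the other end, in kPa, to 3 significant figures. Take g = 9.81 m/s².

P₂ ≈ 81.2 kPa

The volume flow rate is constant, so v₂ = (A₁/A₂)v₁ = (47.8/3.11)·1.46 = 22.4 m/s.
Energy conservation along the streamline gives P₂ = P₁ − ½ρ(v₂² − v₁²) − ρg(h₂ − h₁).
P₂ = 428000 + ½·814·(1.46² − 22.4²) − 814·9.81·(+17.9) = 428000 + (-204000) − (143000) = 81200 Pa.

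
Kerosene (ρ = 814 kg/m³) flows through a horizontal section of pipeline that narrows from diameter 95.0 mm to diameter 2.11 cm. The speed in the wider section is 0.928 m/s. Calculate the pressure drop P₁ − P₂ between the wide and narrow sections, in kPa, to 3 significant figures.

ΔP = 144 kPa

The volume flow rate is constant, so v₂ = (A₁/A₂)v₁ = (70.9/3.50)·0.928 = 18.8 m/s.
With no height change, Bernoulli's equation is P₁ + ½ρv₁² = P₂ + ½ρv₂².
P₁ − P₂ = ½·814·(18.8² − 0.928²) = ½·814·353 = 144000 Pa.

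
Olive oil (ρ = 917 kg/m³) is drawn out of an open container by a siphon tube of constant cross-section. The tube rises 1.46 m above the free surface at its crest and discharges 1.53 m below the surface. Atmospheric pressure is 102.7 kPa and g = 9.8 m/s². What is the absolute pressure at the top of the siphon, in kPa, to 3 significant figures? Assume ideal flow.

From the surface to the outlet (both open to atmosphere, surface at rest): v = √(2g·h_out) = √(2·9.8·1.53) = 5.48 m/s.
The bore is uniform, so the speed at the crest is the same v. Bernoulli surface→crest: P_atm = P_top + ½ρv² + ρg·h_top.
P_top = 102700 − ½·917·5.48² − 917·9.8·1.46 = 75800 Pa.

P_top = 75.8 kPa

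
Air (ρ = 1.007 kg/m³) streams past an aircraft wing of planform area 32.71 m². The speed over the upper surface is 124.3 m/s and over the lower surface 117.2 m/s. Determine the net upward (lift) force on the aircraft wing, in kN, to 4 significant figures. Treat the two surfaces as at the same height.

F = 28.24 kN

With equal heights on the two surfaces, Bernoulli gives P_lower − P_upper = ½ρ(v_upper² − v_lower²).
ΔP = ½·1.007·(124.3² − 117.2²) = 863.3 Pa.
Lift = ΔP · A = 863.3 × 32.71 = 28240 N.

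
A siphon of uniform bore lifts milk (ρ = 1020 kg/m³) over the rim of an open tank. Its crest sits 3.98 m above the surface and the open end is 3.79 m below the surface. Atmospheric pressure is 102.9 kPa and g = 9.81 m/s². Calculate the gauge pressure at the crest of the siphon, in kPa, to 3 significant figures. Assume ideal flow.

P_gauge ≈ -77.7 kPa

The outlet speed comes from Torricelli: v = √(2g·3.79) = 8.62 m/s.
Continuity keeps v the same throughout the tube; from surface to crest, P_atm + 0 = P_top + ½ρv² + ρg·h_top.
P_top = 102900 − ½·1020·8.62² − 1020·9.81·3.98 = 25200 Pa. So P_gauge = P_top − P_atm = -77700 Pa.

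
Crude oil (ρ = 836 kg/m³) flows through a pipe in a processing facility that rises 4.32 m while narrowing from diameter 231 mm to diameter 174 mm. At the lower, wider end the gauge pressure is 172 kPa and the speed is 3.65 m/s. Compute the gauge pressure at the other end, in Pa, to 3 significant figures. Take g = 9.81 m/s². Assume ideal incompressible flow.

P₂ ≈ 125000 Pa

By continuity, v₂ = v₁·A₁/A₂ = 3.65·(419/238) = 6.43 m/s.
Bernoulli: P₁ + ½ρv₁² + ρg h₁ = P₂ + ½ρv₂² + ρg h₂, so P₂ = P₁ + ½ρ(v₁² − v₂²) − ρg(h₂ − h₁).
P₂ = 172000 + ½·836·(3.65² − 6.43²) − 836·9.81·(+4.32) = 172000 + (-11700) − (35400) = 125000 Pa.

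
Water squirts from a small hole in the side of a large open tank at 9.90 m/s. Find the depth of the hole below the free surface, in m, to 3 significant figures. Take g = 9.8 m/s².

h ≈ 5.00 m

Torricelli: v = √(2gh), so h = v²/(2g).
h = 9.90²/(2·9.8) = 98.0/19.60 = 5.00 m.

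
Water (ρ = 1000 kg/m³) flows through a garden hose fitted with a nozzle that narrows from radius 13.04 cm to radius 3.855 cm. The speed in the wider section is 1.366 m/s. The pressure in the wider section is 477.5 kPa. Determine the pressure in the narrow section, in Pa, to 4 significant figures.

P₂ ≈ 356300 Pa

By continuity, v₂ = v₁·A₁/A₂ = 1.366·(534.2/46.69) = 15.63 m/s.
With no height change, Bernoulli's equation is P₁ + ½ρv₁² = P₂ + ½ρv₂².
P₂ = P₁ − ½ρ(v₂² − v₁²) = 477500 − ½·1000·(15.63² − 1.366²) = 477500 − 121200 = 356300 Pa.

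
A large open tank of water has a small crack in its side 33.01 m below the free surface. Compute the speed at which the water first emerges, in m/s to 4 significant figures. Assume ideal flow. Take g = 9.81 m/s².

Torricelli's result v = √(2gh) gives v = √(2·9.81·33.01) = 25.45 m/s.

v ≈ 25.45 m/s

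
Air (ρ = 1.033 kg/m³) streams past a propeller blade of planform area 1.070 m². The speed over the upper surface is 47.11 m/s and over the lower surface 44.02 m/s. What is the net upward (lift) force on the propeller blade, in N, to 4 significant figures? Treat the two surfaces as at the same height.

With equal heights on the two surfaces, Bernoulli gives P_lower − P_upper = ½ρ(v_upper² − v_lower²).
ΔP = ½·1.033·(47.11² − 44.02²) = 145.4 Pa.
Lift = ΔP · A = 145.4 × 1.070 = 155.6 N.

F = 155.6 N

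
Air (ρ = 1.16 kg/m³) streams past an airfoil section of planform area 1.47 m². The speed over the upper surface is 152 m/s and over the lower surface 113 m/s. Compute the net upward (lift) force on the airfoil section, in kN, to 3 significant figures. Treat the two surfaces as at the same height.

From P + ½ρv² = const at equal height, P_low − P_up = ½ρ(v_up² − v_low²).
ΔP = ½·1.16·(152² − 113²) = 5990 Pa.
Lift = ΔP · A = 5990 × 1.47 = 8810 N.

F = 8.81 kN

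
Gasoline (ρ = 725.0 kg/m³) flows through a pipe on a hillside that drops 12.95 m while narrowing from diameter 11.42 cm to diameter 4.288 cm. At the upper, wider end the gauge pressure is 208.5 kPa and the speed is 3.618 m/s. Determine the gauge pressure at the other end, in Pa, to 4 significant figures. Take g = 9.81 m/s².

P₂ ≈ 66630 Pa

Mass conservation (A₁v₁ = A₂v₂) gives v₂ = 3.618 × 102.4/14.44 = 25.66 m/s.
Bernoulli: P₁ + ½ρv₁² + ρg h₁ = P₂ + ½ρv₂² + ρg h₂, so P₂ = P₁ + ½ρ(v₁² − v₂²) − ρg(h₂ − h₁).
P₂ = 208500 + ½·725.0·(3.618² − 25.66²) − 725.0·9.81·(−12.95) = 208500 + (-234000) − (-92100) = 66630 Pa.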